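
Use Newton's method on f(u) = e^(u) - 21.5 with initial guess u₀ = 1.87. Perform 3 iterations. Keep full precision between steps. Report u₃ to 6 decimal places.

3.153276

f'(u) = e^(u)
u_0 = 1.870000: f = -15.011704, f' = 6.488296 → u_1 = 1.870000 - (-15.011704)/(6.488296) = 4.183659
u_1 = 4.183659: f = 44.105447, f' = 65.605447 → u_2 = 4.183659 - (44.105447)/(65.605447) = 3.511375
u_2 = 3.511375: f = 11.994305, f' = 33.494305 → u_3 = 3.511375 - (11.994305)/(33.494305) = 3.153276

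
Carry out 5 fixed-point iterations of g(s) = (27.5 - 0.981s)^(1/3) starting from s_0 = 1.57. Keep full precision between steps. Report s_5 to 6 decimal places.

s_1 = g(1.570000) = 2.960970
s_2 = g(2.960970) = 2.908153
s_3 = g(2.908153) = 2.910194
s_4 = g(2.910194) = 2.910115
s_5 = g(2.910115) = 2.910118

2.910118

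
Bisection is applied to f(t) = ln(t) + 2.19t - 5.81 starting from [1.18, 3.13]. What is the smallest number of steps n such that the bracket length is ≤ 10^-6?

21

Initial width b − a = 3.13 − 1.18 = 1.950000.
After n steps the width is (b−a)/2^n; need (b−a)/2^n ≤ 10^-6.
So n ≥ log₂(1.950000/10^-6) = log₂(1950000.0000) ≈ 20.8950.
Hence n = 21.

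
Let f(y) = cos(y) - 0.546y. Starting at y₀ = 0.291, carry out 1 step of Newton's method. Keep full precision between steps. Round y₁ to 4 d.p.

f'(y) = -sin(y) - 0.546
y_0 = 0.291000: f = 0.799071, f' = -0.832910 → y_1 = 0.291000 - (0.799071)/(-0.832910) = 1.250373

1.2504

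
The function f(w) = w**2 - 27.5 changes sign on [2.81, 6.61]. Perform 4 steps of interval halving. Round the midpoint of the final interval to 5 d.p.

f(2.810000) = -19.603900, f(6.610000) = 16.192100 (opposite signs)
step 1: m = 4.710000, f(m) = -5.315900 < 0 → root in [4.710000, 6.610000]
step 2: m = 5.660000, f(m) = 4.535600 > 0 → root in [4.710000, 5.660000]
step 3: m = 5.185000, f(m) = -0.615775 < 0 → root in [5.185000, 5.660000]
step 4: m = 5.422500, f(m) = 1.903506 > 0 → root in [5.185000, 5.422500]
Midpoint of [5.185000, 5.422500] = 5.303750

5.30375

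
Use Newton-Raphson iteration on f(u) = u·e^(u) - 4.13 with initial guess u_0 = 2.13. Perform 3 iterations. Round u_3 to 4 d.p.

1.2251

f'(u) = (u + 1)·e^(u)
u_0 = 2.130000: f = 13.793666, f' = 26.338533 → u_1 = 2.130000 - (13.793666)/(26.338533) = 1.606293
u_1 = 1.606293: f = 3.876250, f' = 12.990552 → u_2 = 1.606293 - (3.876250)/(12.990552) = 1.307903
u_2 = 1.307903: f = 0.707164, f' = 8.535576 → u_3 = 1.307903 - (0.707164)/(8.535576) = 1.225054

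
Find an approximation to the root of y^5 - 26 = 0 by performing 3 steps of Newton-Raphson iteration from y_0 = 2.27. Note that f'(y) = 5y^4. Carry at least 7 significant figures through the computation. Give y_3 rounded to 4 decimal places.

1.9187

Newton update: y ← y − f(y)/f'(y).
y_0 = 2.270000: f = 34.273899, f' = 132.761892 → y_1 = 2.270000 - (34.273899)/(132.761892) = 2.011839
y_1 = 2.011839: f = 6.958427, f' = 81.911180 → y_2 = 2.011839 - (6.958427)/(81.911180) = 1.926888
y_2 = 1.926888: f = 0.563352, f' = 68.928099 → y_3 = 1.926888 - (0.563352)/(68.928099) = 1.918715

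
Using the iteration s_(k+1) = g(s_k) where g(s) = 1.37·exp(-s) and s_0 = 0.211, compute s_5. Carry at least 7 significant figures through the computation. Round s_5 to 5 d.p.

0.77259

s_1 = g(0.211000) = 1.109390
s_2 = g(1.109390) = 0.451771
s_3 = g(0.451771) = 0.872005
s_4 = g(0.872005) = 0.572814
s_5 = g(0.572814) = 0.772593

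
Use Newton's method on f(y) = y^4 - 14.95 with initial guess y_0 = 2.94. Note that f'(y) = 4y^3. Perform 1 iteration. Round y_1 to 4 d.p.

2.3521

y_0 = 2.940000: f = 59.761821, f' = 101.648736 → y_1 = 2.940000 - (59.761821)/(101.648736) = 2.352075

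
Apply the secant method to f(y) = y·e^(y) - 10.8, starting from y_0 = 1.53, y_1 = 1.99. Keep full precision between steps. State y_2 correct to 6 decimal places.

1.759272

Secant update: y_(k+1) = y_k − f(y_k)·(y_k − y_(k-1))/(f(y_k) − f(y_(k-1))).
f(y_0) = -3.734189, f(y_1) = 3.757912
y_2 = 1.990000 - (3.757912)·(1.990000 - 1.530000)/(3.757912 - (-3.734189)) = 1.759272; f(y_2) = -0.581787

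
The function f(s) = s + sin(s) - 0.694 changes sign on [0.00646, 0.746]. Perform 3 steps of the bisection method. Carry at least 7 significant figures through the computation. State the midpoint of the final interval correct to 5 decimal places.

0.33001

f(0.006460) = -0.681080, f(0.746000) = 0.730707 (opposite signs)
step 1: m = 0.376230, f(m) = 0.049647 > 0 → root in [0.006460, 0.376230]
step 2: m = 0.191345, f(m) = -0.312475 < 0 → root in [0.191345, 0.376230]
step 3: m = 0.283788, f(m) = -0.130219 < 0 → root in [0.283788, 0.376230]
Midpoint of [0.283788, 0.376230] = 0.330009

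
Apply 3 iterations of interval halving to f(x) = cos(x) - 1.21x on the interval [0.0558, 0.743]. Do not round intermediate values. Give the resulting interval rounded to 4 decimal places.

f(0.055800) = 0.930926, f(0.743000) = -0.162588 (opposite signs)
step 1: m = 0.399400, f(m) = 0.438020 > 0 → root in [0.399400, 0.743000]
step 2: m = 0.571200, f(m) = 0.150101 > 0 → root in [0.571200, 0.743000]
step 3: m = 0.657100, f(m) = -0.003324 < 0 → root in [0.571200, 0.657100]

[0.5712, 0.6571]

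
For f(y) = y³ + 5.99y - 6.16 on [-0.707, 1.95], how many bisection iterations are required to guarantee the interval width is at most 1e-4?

15

Initial width b − a = 1.95 − -0.707 = 2.657000.
After n steps the width is (b−a)/2^n; need (b−a)/2^n ≤ 1e-4.
So n ≥ log₂(2.657000/1e-4) = log₂(26570.0000) ≈ 14.6975.
Hence n = 15.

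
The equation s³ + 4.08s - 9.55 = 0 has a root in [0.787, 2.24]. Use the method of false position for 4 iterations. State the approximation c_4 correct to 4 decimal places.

1.5012

f(0.787000) = -5.851597, f(2.240000) = 10.828624
step 1: c = 1.296728, f(c) = -2.078900 < 0 → new bracket [1.296728, 2.240000]
step 2: c = 1.448652, f(c) = -0.599368 < 0 → new bracket [1.448652, 2.240000]
step 3: c = 1.490156, f(c) = -0.161173 < 0 → new bracket [1.490156, 2.240000]
step 4: c = 1.501153, f(c) = -0.042505 < 0 → new bracket [1.501153, 2.240000]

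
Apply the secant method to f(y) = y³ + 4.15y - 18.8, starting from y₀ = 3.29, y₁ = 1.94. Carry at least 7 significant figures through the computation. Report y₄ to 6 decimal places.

2.146480

f(y_0) = 30.464789, f(y_1) = -3.447616
y_2 = 1.940000 - (-3.447616)·(1.940000 - 3.290000)/(-3.447616 - (30.464789)) = 2.077244; f(y_2) = -1.216245
y_3 = 2.077244 - (-1.216245)·(2.077244 - 1.940000)/(-1.216245 - (-3.447616)) = 2.152051; f(y_3) = 0.097863
y_4 = 2.152051 - (0.097863)·(2.152051 - 2.077244)/(0.097863 - (-1.216245)) = 2.146480; f(y_4) = -0.002459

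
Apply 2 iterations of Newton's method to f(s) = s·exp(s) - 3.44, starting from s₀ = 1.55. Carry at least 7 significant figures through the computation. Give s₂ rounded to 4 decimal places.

Newton update: s ← s − f(s)/f'(s).
f'(s) = (s + 1)·exp(s)
s_0 = 1.550000: f = 3.862779, f' = 12.014249 → s_1 = 1.550000 - (3.862779)/(12.014249) = 1.228484
s_1 = 1.228484: f = 0.756555, f' = 7.612601 → s_2 = 1.228484 - (0.756555)/(7.612601) = 1.129102

1.1291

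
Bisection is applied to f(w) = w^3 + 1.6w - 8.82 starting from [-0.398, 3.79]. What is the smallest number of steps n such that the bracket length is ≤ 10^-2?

9

Initial width b − a = 3.79 − -0.398 = 4.188000.
After n steps the width is (b−a)/2^n; need (b−a)/2^n ≤ 10^-2.
So n ≥ log₂(4.188000/10^-2) = log₂(418.8000) ≈ 8.7101.
Hence n = 9.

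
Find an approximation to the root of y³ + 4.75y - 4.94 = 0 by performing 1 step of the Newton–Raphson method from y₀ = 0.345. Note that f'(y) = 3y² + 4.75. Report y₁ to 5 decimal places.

0.98337

y_0 = 0.345000: f = -3.260186, f' = 5.107075 → y_1 = 0.345000 - (-3.260186)/(5.107075) = 0.983367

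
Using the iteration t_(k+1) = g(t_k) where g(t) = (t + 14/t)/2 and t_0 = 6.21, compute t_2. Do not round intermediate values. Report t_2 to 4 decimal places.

t_1 = g(6.210000) = 4.232214
t_2 = g(4.232214) = 3.770088

3.7701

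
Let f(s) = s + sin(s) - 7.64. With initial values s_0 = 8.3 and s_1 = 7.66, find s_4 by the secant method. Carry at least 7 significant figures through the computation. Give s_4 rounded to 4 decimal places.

f(s_0) = 1.562172, f(s_1) = 1.001244
s_2 = 7.660000 - (1.001244)·(7.660000 - 8.300000)/(1.001244 - (1.562172)) = 6.517612; f(s_2) = -0.890102
s_3 = 6.517612 - (-0.890102)·(6.517612 - 7.660000)/(-0.890102 - (1.001244)) = 7.055241; f(s_3) = 0.112850
s_4 = 7.055241 - (0.112850)·(7.055241 - 6.517612)/(0.112850 - (-0.890102)) = 6.994748; f(s_4) = 0.007766

6.9947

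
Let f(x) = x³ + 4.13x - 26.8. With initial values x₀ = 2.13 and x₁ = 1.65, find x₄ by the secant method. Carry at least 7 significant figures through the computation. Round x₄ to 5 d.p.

2.53426

f(x_0) = -8.339503, f(x_1) = -15.493375
x_2 = 1.650000 - (-15.493375)·(1.650000 - 2.130000)/(-15.493375 - (-8.339503)) = 2.689552; f(x_2) = 3.763228
x_3 = 2.689552 - (3.763228)·(2.689552 - 1.650000)/(3.763228 - (-15.493375)) = 2.486397; f(x_3) = -1.159852
x_4 = 2.486397 - (-1.159852)·(2.486397 - 2.689552)/(-1.159852 - (3.763228)) = 2.534259; f(x_4) = -0.057307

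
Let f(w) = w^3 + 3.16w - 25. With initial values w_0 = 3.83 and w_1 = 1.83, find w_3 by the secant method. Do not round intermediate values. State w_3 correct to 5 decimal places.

f(w_0) = 43.284687, f(w_1) = -13.088713
w_2 = 1.830000 - (-13.088713)·(1.830000 - 3.830000)/(-13.088713 - (43.284687)) = 2.294358; f(w_2) = -5.672152
w_3 = 2.294358 - (-5.672152)·(2.294358 - 1.830000)/(-5.672152 - (-13.088713)) = 2.649496; f(w_3) = 1.971428

2.64950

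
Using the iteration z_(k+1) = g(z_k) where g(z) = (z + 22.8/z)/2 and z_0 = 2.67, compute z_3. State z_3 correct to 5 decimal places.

4.77532

z_1 = g(2.670000) = 5.604663
z_2 = g(5.604663) = 4.836352
z_3 = g(4.836352) = 4.775325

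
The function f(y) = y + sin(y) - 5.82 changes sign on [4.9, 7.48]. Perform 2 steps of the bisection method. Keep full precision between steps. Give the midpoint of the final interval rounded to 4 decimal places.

5.8675

f(4.900000) = -1.902453, f(7.480000) = 2.590880 (opposite signs)
step 1: m = 6.190000, f(m) = 0.276949 > 0 → root in [4.900000, 6.190000]
step 2: m = 5.545000, f(m) = -0.947947 < 0 → root in [5.545000, 6.190000]
Midpoint of [5.545000, 6.190000] = 5.867500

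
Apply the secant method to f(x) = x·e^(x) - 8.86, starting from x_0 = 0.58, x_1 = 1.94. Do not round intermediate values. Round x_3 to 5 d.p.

f(x_0) = -7.824098, f(x_1) = 4.639977
x_2 = 1.940000 - (4.639977)·(1.940000 - 0.580000)/(4.639977 - (-7.824098)) = 1.433715; f(x_2) = -2.846634
x_3 = 1.433715 - (-2.846634)·(1.433715 - 1.940000)/(-2.846634 - (4.639977)) = 1.626220; f(x_3) = -0.591292

1.62622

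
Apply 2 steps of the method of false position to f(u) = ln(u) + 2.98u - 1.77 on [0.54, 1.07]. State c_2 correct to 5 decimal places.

f(0.540000) = -0.776986, f(1.070000) = 1.486259
step 1: c = 0.721952, f(c) = 0.055622 > 0 → new bracket [0.540000, 0.721952]
step 2: c = 0.709797, f(c) = 0.002419 > 0 → new bracket [0.540000, 0.709797]

0.70980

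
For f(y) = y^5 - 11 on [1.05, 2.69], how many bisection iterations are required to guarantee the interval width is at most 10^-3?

11

Initial width b − a = 2.69 − 1.05 = 1.640000.
After n steps the width is (b−a)/2^n; need (b−a)/2^n ≤ 10^-3.
So n ≥ log₂(1.640000/10^-3) = log₂(1640.0000) ≈ 10.6795.
Hence n = 11.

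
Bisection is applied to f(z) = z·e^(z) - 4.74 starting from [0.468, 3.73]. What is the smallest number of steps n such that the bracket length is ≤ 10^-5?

19

Initial width b − a = 3.73 − 0.468 = 3.262000.
After n steps the width is (b−a)/2^n; need (b−a)/2^n ≤ 10^-5.
So n ≥ log₂(3.262000/10^-5) = log₂(326200.0000) ≈ 18.3154.
Hence n = 19.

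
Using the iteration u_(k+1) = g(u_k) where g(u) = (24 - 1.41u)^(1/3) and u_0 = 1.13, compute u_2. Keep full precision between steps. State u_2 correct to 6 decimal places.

u_1 = g(1.130000) = 2.819201
u_2 = g(2.819201) = 2.715545

2.715545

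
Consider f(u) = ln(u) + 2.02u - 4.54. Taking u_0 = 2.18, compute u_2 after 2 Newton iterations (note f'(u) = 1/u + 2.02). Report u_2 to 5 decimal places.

u_0 = 2.180000: f = 0.642925, f' = 2.478716 → u_1 = 2.180000 - (0.642925)/(2.478716) = 1.920622
u_1 = 1.920622: f = -0.007695, f' = 2.540665 → u_2 = 1.920622 - (-0.007695)/(2.540665) = 1.923651

1.92365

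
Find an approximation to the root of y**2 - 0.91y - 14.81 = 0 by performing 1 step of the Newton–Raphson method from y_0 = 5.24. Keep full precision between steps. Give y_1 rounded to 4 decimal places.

4.4167

f'(y) = 2y - 0.91
y_0 = 5.240000: f = 7.879200, f' = 9.570000 → y_1 = 5.240000 - (7.879200)/(9.570000) = 4.416677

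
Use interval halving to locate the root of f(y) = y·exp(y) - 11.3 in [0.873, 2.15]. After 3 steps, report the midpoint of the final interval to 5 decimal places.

1.75094

f(0.873000) = -9.209966, f(2.150000) = 7.157446 (opposite signs)
step 1: m = 1.511500, f(m) = -4.447575 < 0 → root in [1.511500, 2.150000]
step 2: m = 1.830750, f(m) = 0.121251 > 0 → root in [1.511500, 1.830750]
step 3: m = 1.671125, f(m) = -2.412711 < 0 → root in [1.671125, 1.830750]
Midpoint of [1.671125, 1.830750] = 1.750938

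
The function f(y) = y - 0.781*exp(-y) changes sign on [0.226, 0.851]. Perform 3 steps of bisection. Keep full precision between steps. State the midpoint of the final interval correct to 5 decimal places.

f(0.226000) = -0.397018, f(0.851000) = 0.517523 (opposite signs)
step 1: m = 0.538500, f(m) = 0.082690 > 0 → root in [0.226000, 0.538500]
step 2: m = 0.382250, f(m) = -0.150645 < 0 → root in [0.382250, 0.538500]
step 3: m = 0.460375, f(m) = -0.032473 < 0 → root in [0.460375, 0.538500]
Midpoint of [0.460375, 0.538500] = 0.499437

0.49944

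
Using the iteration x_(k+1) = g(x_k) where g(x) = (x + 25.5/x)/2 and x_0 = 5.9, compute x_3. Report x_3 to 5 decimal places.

5.04975

x_1 = g(5.900000) = 5.111017
x_2 = g(5.111017) = 5.050120
x_3 = g(5.050120) = 5.049752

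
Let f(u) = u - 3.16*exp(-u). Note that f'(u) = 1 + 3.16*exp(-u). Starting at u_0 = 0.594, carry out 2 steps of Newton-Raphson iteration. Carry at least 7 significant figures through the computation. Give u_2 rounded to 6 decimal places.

Newton update: u ← u − f(u)/f'(u).
u_0 = 0.594000: f = -1.150682, f' = 2.744682 → u_1 = 0.594000 - (-1.150682)/(2.744682) = 1.013240
u_1 = 1.013240: f = -0.133968, f' = 2.147208 → u_2 = 1.013240 - (-0.133968)/(2.147208) = 1.075632

1.075632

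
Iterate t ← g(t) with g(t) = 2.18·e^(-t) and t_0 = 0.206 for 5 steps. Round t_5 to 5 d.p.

1.34430

t_1 = g(0.206000) = 1.774156
t_2 = g(1.774156) = 0.369786
t_3 = g(0.369786) = 1.506123
t_4 = g(1.506123) = 0.483454
t_5 = g(0.483454) = 1.344296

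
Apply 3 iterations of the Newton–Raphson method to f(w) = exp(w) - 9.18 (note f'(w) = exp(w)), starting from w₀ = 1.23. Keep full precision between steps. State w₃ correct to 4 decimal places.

w_0 = 1.230000: f = -5.758770, f' = 3.421230 → w_1 = 1.230000 - (-5.758770)/(3.421230) = 2.913246
w_1 = 2.913246: f = 9.236479, f' = 18.416479 → w_2 = 2.913246 - (9.236479)/(18.416479) = 2.411712
w_2 = 2.411712: f = 1.973044, f' = 11.153044 → w_3 = 2.411712 - (1.973044)/(11.153044) = 2.234806

2.2348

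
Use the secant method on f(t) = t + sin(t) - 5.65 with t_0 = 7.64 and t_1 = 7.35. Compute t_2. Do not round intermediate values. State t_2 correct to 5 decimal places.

f(t_0) = 2.967193, f(t_1) = 2.575667
t_2 = 7.350000 - (2.575667)·(7.350000 - 7.640000)/(2.575667 - (2.967193)) = 5.442228; f(t_2) = -0.953054

5.44223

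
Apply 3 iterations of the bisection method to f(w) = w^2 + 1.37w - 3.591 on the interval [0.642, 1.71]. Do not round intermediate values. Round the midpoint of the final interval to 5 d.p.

f(0.642000) = -2.299296, f(1.710000) = 1.675800 (opposite signs)
step 1: m = 1.176000, f(m) = -0.596904 < 0 → root in [1.176000, 1.710000]
step 2: m = 1.443000, f(m) = 0.468159 > 0 → root in [1.176000, 1.443000]
step 3: m = 1.309500, f(m) = -0.082195 < 0 → root in [1.309500, 1.443000]
Midpoint of [1.309500, 1.443000] = 1.376250

1.37625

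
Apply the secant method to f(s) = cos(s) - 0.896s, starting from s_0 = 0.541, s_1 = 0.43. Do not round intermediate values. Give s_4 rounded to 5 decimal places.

f(s_0) = 0.372458, f(s_1) = 0.523686
s_2 = 0.430000 - (0.523686)·(0.430000 - 0.541000)/(0.523686 - (0.372458)) = 0.814382; f(s_2) = -0.043368
s_3 = 0.814382 - (-0.043368)·(0.814382 - 0.430000)/(-0.043368 - (0.523686)) = 0.784985; f(s_3) = 0.004053
s_4 = 0.784985 - (0.004053)·(0.784985 - 0.814382)/(0.004053 - (-0.043368)) = 0.787497; f(s_4) = 0.000024

0.78750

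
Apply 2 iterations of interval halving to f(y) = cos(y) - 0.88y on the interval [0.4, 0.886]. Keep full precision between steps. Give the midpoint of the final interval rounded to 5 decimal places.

f(0.400000) = 0.569061, f(0.886000) = -0.147165 (opposite signs)
step 1: m = 0.643000, f(m) = 0.234461 > 0 → root in [0.643000, 0.886000]
step 2: m = 0.764500, f(m) = 0.048969 > 0 → root in [0.764500, 0.886000]
Midpoint of [0.764500, 0.886000] = 0.825250

0.82525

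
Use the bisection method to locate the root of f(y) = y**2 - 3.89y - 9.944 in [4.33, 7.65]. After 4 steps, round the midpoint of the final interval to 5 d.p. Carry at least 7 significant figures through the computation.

f(4.330000) = -8.038800, f(7.650000) = 18.820000 (opposite signs)
step 1: m = 5.990000, f(m) = 2.635000 > 0 → root in [4.330000, 5.990000]
step 2: m = 5.160000, f(m) = -3.390800 < 0 → root in [5.160000, 5.990000]
step 3: m = 5.575000, f(m) = -0.550125 < 0 → root in [5.575000, 5.990000]
step 4: m = 5.782500, f(m) = 0.999381 > 0 → root in [5.575000, 5.782500]
Midpoint of [5.575000, 5.782500] = 5.678750

5.67875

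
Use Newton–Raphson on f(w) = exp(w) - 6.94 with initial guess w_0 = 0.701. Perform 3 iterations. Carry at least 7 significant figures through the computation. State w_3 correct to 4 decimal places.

2.0461

f'(w) = exp(w)
w_0 = 0.701000: f = -4.924233, f' = 2.015767 → w_1 = 0.701000 - (-4.924233)/(2.015767) = 3.143857
w_1 = 3.143857: f = 16.253160, f' = 23.193160 → w_2 = 3.143857 - (16.253160)/(23.193160) = 2.443084
w_2 = 2.443084: f = 4.568473, f' = 11.508473 → w_3 = 2.443084 - (4.568473)/(11.508473) = 2.046118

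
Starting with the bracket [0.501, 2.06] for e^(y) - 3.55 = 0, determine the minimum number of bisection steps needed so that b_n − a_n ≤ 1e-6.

Initial width b − a = 2.06 − 0.501 = 1.559000.
After n steps the width is (b−a)/2^n; need (b−a)/2^n ≤ 1e-6.
So n ≥ log₂(1.559000/1e-6) = log₂(1559000.0000) ≈ 20.5722.
Hence n = 21.

21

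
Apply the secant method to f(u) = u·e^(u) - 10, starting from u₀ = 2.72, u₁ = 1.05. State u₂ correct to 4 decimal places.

1.3553

f(u_0) = 31.290477, f(u_1) = -6.999466
u_2 = 1.050000 - (-6.999466)·(1.050000 - 2.720000)/(-6.999466 - (31.290477)) = 1.355279; f(u_2) = -4.744443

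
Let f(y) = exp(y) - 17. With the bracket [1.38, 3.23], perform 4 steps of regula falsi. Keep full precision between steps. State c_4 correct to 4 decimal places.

False-position update: c = (a·f(b) − b·f(a))/(f(b) − f(a)); replace the endpoint whose sign matches f(c).
f(1.380000) = -13.025098, f(3.230000) = 8.279657
step 1: c = 2.511035, f(c) = -4.682323 < 0 → new bracket [2.511035, 3.230000]
step 2: c = 2.770751, f(c) = -1.029382 < 0 → new bracket [2.770751, 3.230000]
step 3: c = 2.821534, f(c) = -0.197396 < 0 → new bracket [2.821534, 3.230000]
step 4: c = 2.831045, f(c) = -0.036815 < 0 → new bracket [2.831045, 3.230000]

2.8310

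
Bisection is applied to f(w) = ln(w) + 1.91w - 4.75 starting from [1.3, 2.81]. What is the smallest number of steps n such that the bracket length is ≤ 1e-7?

24

Initial width b − a = 2.81 − 1.3 = 1.510000.
After n steps the width is (b−a)/2^n; need (b−a)/2^n ≤ 1e-7.
So n ≥ log₂(1.510000/1e-7) = log₂(15100000.0000) ≈ 23.8480.
Hence n = 24.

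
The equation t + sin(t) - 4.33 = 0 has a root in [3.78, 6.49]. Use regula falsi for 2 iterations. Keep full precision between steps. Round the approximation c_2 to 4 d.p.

False-position update: c = (a·f(b) − b·f(a))/(f(b) − f(a)); replace the endpoint whose sign matches f(c).
f(3.780000) = -1.145917, f(6.490000) = 2.365344
step 1: c = 4.664422, f(c) = -0.664428 < 0 → new bracket [4.664422, 6.490000]
step 2: c = 5.064771, f(c) = -0.203783 < 0 → new bracket [5.064771, 6.490000]

5.0648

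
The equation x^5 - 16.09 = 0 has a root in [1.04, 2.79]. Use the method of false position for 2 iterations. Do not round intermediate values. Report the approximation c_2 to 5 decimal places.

1.32577

f(1.040000) = -14.873347, f(2.790000) = 152.962274
step 1: c = 1.195082, f(c) = -13.652249 < 0 → new bracket [1.195082, 2.790000]
step 2: c = 1.325769, f(c) = -11.994201 < 0 → new bracket [1.325769, 2.790000]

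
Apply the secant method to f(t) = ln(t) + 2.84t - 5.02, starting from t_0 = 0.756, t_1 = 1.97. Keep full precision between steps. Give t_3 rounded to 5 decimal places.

Secant update: t_(k+1) = t_k − f(t_k)·(t_k − t_(k-1))/(f(t_k) − f(t_(k-1))).
f(t_0) = -3.152674, f(t_1) = 1.252834
t_2 = 1.970000 - (1.252834)·(1.970000 - 0.756000)/(1.252834 - (-3.152674)) = 1.624764; f(t_2) = 0.079692
t_3 = 1.624764 - (0.079692)·(1.624764 - 1.970000)/(0.079692 - (1.252834)) = 1.601312; f(t_3) = -0.001451

1.60131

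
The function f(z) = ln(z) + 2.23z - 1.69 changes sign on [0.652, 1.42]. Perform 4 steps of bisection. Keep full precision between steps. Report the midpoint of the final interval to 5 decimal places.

f(0.652000) = -0.663751, f(1.420000) = 1.827257 (opposite signs)
step 1: m = 1.036000, f(m) = 0.655647 > 0 → root in [0.652000, 1.036000]
step 2: m = 0.844000, f(m) = 0.022517 > 0 → root in [0.652000, 0.844000]
step 3: m = 0.748000, f(m) = -0.312312 < 0 → root in [0.748000, 0.844000]
step 4: m = 0.796000, f(m) = -0.143076 < 0 → root in [0.796000, 0.844000]
Midpoint of [0.796000, 0.844000] = 0.820000

0.82000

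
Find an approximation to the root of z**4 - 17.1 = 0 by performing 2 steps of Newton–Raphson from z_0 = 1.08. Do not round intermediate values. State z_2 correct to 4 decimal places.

3.2103

f'(z) = 4z**3
z_0 = 1.080000: f = -15.739511, f' = 5.038848 → z_1 = 1.080000 - (-15.739511)/(5.038848) = 4.203633
z_1 = 4.203633: f = 295.147594, f' = 297.121663 → z_2 = 4.203633 - (295.147594)/(297.121663) = 3.210277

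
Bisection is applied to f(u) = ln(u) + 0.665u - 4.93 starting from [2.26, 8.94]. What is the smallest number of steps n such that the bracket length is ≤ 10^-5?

Initial width b − a = 8.94 − 2.26 = 6.680000.
After n steps the width is (b−a)/2^n; need (b−a)/2^n ≤ 10^-5.
So n ≥ log₂(6.680000/10^-5) = log₂(668000.0000) ≈ 19.3495.
Hence n = 20.

20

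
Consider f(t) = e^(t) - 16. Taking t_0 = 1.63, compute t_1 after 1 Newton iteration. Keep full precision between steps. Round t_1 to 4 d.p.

3.7649

f'(t) = e^(t)
t_0 = 1.630000: f = -10.896125, f' = 5.103875 → t_1 = 1.630000 - (-10.896125)/(5.103875) = 3.764873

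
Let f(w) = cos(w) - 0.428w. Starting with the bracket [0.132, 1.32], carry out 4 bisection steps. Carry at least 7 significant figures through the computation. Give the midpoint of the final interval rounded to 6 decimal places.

f(0.132000) = 0.934805, f(1.320000) = -0.316785 (opposite signs)
step 1: m = 0.726000, f(m) = 0.437108 > 0 → root in [0.726000, 1.320000]
step 2: m = 1.023000, f(m) = 0.082963 > 0 → root in [1.023000, 1.320000]
step 3: m = 1.171500, f(m) = -0.112632 < 0 → root in [1.023000, 1.171500]
step 4: m = 1.097250, f(m) = -0.013578 < 0 → root in [1.023000, 1.097250]
Midpoint of [1.023000, 1.097250] = 1.060125

1.060125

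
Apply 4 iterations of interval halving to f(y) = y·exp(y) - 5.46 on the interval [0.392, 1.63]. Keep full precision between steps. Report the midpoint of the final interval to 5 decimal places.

f(0.392000) = -4.879864, f(1.630000) = 2.859316 (opposite signs)
step 1: m = 1.011000, f(m) = -2.681420 < 0 → root in [1.011000, 1.630000]
step 2: m = 1.320500, f(m) = -0.514340 < 0 → root in [1.320500, 1.630000]
step 3: m = 1.475250, f(m) = 0.989983 > 0 → root in [1.320500, 1.475250]
step 4: m = 1.397875, f(m) = 0.196630 > 0 → root in [1.320500, 1.397875]
Midpoint of [1.320500, 1.397875] = 1.359187

1.35919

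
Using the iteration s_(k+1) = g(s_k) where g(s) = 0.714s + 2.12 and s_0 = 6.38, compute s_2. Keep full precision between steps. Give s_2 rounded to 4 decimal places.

s_1 = g(6.380000) = 6.675320
s_2 = g(6.675320) = 6.886178

6.8862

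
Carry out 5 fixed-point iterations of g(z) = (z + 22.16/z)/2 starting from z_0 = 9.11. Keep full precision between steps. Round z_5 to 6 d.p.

4.707441

z_1 = g(9.110000) = 5.771246
z_2 = g(5.771246) = 4.805486
z_3 = g(4.805486) = 4.708441
z_4 = g(4.708441) = 4.707441
z_5 = g(4.707441) = 4.707441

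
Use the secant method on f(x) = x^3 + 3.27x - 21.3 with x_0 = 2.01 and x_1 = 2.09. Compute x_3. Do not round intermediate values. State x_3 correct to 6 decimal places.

Secant update: x_(k+1) = x_k − f(x_k)·(x_k − x_(k-1))/(f(x_k) − f(x_(k-1))).
f(x_0) = -6.606699, f(x_1) = -5.336371
x_2 = 2.090000 - (-5.336371)·(2.090000 - 2.010000)/(-5.336371 - (-6.606699)) = 2.426063; f(x_2) = 0.912494
x_3 = 2.426063 - (0.912494)·(2.426063 - 2.090000)/(0.912494 - (-5.336371)) = 2.376989; f(x_3) = -0.097079

2.376989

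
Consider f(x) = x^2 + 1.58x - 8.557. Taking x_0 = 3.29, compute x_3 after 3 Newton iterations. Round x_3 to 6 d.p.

f'(x) = 2x + 1.58
x_0 = 3.290000: f = 7.465300, f' = 8.160000 → x_1 = 3.290000 - (7.465300)/(8.160000) = 2.375135
x_1 = 2.375135: f = 0.836978, f' = 6.330270 → x_2 = 2.375135 - (0.836978)/(6.330270) = 2.242916
x_2 = 2.242916: f = 0.017482, f' = 6.065833 → x_3 = 2.242916 - (0.017482)/(6.065833) = 2.240034

2.240034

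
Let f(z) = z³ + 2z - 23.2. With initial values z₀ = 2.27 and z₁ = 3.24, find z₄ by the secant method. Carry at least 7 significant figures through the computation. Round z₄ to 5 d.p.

2.61924

Secant update: z_(k+1) = z_k − f(z_k)·(z_k − z_(k-1))/(f(z_k) − f(z_(k-1))).
f(z_0) = -6.962917, f(z_1) = 17.292224
z_2 = 3.240000 - (17.292224)·(3.240000 - 2.270000)/(17.292224 - (-6.962917)) = 2.548458; f(z_2) = -1.551779
z_3 = 2.548458 - (-1.551779)·(2.548458 - 3.240000)/(-1.551779 - (17.292224)) = 2.605405; f(z_3) = -0.303343
z_4 = 2.605405 - (-0.303343)·(2.605405 - 2.548458)/(-0.303343 - (-1.551779)) = 2.619242; f(z_4) = 0.007613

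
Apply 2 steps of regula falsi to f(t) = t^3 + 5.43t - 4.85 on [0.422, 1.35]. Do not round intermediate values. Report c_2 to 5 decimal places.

False-position update: c = (a·f(b) − b·f(a))/(f(b) − f(a)); replace the endpoint whose sign matches f(c).
f(0.422000) = -2.483389, f(1.350000) = 4.940875
step 1: c = 0.732413, f(c) = -0.480113 < 0 → new bracket [0.732413, 1.350000]
step 2: c = 0.787110, f(c) = -0.088348 < 0 → new bracket [0.787110, 1.350000]

0.78711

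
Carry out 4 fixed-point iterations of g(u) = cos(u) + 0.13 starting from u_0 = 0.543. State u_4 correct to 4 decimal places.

0.7466

u_1 = g(0.543000) = 0.986162
u_2 = g(0.986162) = 0.681894
u_3 = g(0.681894) = 0.906380
u_4 = g(0.906380) = 0.746599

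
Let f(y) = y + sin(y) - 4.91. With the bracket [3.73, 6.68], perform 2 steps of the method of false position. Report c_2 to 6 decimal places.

f(3.730000) = -1.735037, f(6.680000) = 2.156483
step 1: c = 5.045260, f(c) = -0.809848 < 0 → new bracket [5.045260, 6.680000]
step 2: c = 5.491566, f(c) = -0.129926 < 0 → new bracket [5.491566, 6.680000]

5.491566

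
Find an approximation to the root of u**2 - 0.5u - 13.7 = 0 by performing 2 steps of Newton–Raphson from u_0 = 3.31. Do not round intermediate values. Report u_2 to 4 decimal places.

3.9604

f'(u) = 2u - 0.5
u_0 = 3.310000: f = -4.398900, f' = 6.120000 → u_1 = 3.310000 - (-4.398900)/(6.120000) = 4.028775
u_1 = 4.028775: f = 0.516637, f' = 7.557549 → u_2 = 4.028775 - (0.516637)/(7.557549) = 3.960414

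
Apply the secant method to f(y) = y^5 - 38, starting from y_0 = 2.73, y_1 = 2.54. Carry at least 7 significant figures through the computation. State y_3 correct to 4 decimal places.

f(y_0) = 113.639811, f(y_1) = 67.722782
y_2 = 2.540000 - (67.722782)·(2.540000 - 2.730000)/(67.722782 - (113.639811)) = 2.259770; f(y_2) = 20.927932
y_3 = 2.259770 - (20.927932)·(2.259770 - 2.540000)/(20.927932 - (67.722782)) = 2.134444; f(y_3) = 6.302000

2.1344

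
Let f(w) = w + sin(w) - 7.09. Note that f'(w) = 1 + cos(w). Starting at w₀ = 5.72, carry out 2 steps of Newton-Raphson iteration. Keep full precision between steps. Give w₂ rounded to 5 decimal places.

6.69185

w_0 = 5.720000: f = -1.903882, f' = 1.845559 → w_1 = 5.720000 - (-1.903882)/(1.845559) = 6.751602
w_1 = 6.751602: f = 0.113076, f' = 1.892284 → w_2 = 6.751602 - (0.113076)/(1.892284) = 6.691846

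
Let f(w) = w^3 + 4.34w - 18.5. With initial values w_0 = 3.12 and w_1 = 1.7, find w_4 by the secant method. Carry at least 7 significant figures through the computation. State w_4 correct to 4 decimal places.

2.1061

f(w_0) = 25.412128, f(w_1) = -6.209000
w_2 = 1.700000 - (-6.209000)·(1.700000 - 3.120000)/(-6.209000 - (25.412128)) = 1.978826; f(w_2) = -2.163309
w_3 = 1.978826 - (-2.163309)·(1.978826 - 1.700000)/(-2.163309 - (-6.209000)) = 2.127919; f(w_3) = 0.370470
w_4 = 2.127919 - (0.370470)·(2.127919 - 1.978826)/(0.370470 - (-2.163309)) = 2.106120; f(w_4) = -0.017240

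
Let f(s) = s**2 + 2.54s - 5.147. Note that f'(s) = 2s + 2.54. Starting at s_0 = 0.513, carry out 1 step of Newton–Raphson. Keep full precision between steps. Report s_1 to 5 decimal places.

1.51715

Newton update: s ← s − f(s)/f'(s).
s_0 = 0.513000: f = -3.580811, f' = 3.566000 → s_1 = 0.513000 - (-3.580811)/(3.566000) = 1.517153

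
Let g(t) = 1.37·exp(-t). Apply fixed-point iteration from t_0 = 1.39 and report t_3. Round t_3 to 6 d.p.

0.517310

t_1 = g(1.390000) = 0.341233
t_2 = g(0.341233) = 0.973924
t_3 = g(0.973924) = 0.517310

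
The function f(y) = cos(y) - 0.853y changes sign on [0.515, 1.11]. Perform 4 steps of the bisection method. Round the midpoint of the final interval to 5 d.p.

f(0.515000) = 0.430998, f(1.110000) = -0.502168 (opposite signs)
step 1: m = 0.812500, f(m) = -0.005377 < 0 → root in [0.515000, 0.812500]
step 2: m = 0.663750, f(m) = 0.221509 > 0 → root in [0.663750, 0.812500]
step 3: m = 0.738125, f(m) = 0.110111 > 0 → root in [0.738125, 0.812500]
step 4: m = 0.775313, f(m) = 0.052861 > 0 → root in [0.775313, 0.812500]
Midpoint of [0.775313, 0.812500] = 0.793906

0.79391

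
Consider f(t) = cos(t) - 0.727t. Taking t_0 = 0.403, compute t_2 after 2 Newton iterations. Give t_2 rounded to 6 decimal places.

f'(t) = -sin(t) - 0.727
t_0 = 0.403000: f = 0.626908, f' = -1.119180 → t_1 = 0.403000 - (0.626908)/(-1.119180) = 0.963149
t_1 = 0.963149: f = -0.129272, f' = -1.547994 → t_2 = 0.963149 - (-0.129272)/(-1.547994) = 0.879640

0.879640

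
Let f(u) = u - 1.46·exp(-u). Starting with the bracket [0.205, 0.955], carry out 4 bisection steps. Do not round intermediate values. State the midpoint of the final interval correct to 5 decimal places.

f(0.205000) = -0.984385, f(0.955000) = 0.393174 (opposite signs)
step 1: m = 0.580000, f(m) = -0.237452 < 0 → root in [0.580000, 0.955000]
step 2: m = 0.767500, f(m) = 0.089809 > 0 → root in [0.580000, 0.767500]
step 3: m = 0.673750, f(m) = -0.070548 < 0 → root in [0.673750, 0.767500]
step 4: m = 0.720625, f(m) = 0.010411 > 0 → root in [0.673750, 0.720625]
Midpoint of [0.673750, 0.720625] = 0.697187

0.69719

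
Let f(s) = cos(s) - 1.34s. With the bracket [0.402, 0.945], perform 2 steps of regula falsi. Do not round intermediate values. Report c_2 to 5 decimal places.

f(0.402000) = 0.381600, f(0.945000) = -0.680557
step 1: c = 0.597083, f(c) = 0.026888 > 0 → new bracket [0.597083, 0.945000]
step 2: c = 0.610306, f(c) = 0.001662 > 0 → new bracket [0.610306, 0.945000]

0.61031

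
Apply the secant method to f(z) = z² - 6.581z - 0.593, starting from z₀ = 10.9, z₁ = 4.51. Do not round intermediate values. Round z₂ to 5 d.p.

f(z_0) = 46.484100, f(z_1) = -9.933210
z_2 = 4.510000 - (-9.933210)·(4.510000 - 10.900000)/(-9.933210 - (46.484100)) = 5.635066; f(z_2) = -5.923399

5.63507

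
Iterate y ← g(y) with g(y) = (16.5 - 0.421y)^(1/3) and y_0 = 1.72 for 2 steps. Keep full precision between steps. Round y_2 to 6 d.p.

y_1 = g(1.720000) = 2.508021
y_2 = g(2.508021) = 2.490316

2.490316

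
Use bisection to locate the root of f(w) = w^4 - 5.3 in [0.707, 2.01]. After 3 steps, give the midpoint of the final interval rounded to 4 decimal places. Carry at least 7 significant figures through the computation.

f(0.707000) = -5.050151, f(2.010000) = 11.022408 (opposite signs)
step 1: m = 1.358500, f(m) = -1.894048 < 0 → root in [1.358500, 2.010000]
step 2: m = 1.684250, f(m) = 2.746856 > 0 → root in [1.358500, 1.684250]
step 3: m = 1.521375, f(m) = 0.057289 > 0 → root in [1.358500, 1.521375]
Midpoint of [1.358500, 1.521375] = 1.439937

1.4399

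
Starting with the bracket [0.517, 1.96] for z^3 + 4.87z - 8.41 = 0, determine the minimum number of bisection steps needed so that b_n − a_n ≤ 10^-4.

Initial width b − a = 1.96 − 0.517 = 1.443000.
After n steps the width is (b−a)/2^n; need (b−a)/2^n ≤ 10^-4.
So n ≥ log₂(1.443000/10^-4) = log₂(14430.0000) ≈ 13.8168.
Hence n = 14.

14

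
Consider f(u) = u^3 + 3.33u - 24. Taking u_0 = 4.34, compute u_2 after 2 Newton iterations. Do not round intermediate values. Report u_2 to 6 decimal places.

2.608809

Newton update: u ← u − f(u)/f'(u).
f'(u) = 3u^2 + 3.33
u_0 = 4.340000: f = 72.198704, f' = 59.836800 → u_1 = 4.340000 - (72.198704)/(59.836800) = 3.133406
u_1 = 3.133406: f = 17.198764, f' = 32.784706 → u_2 = 3.133406 - (17.198764)/(32.784706) = 2.608809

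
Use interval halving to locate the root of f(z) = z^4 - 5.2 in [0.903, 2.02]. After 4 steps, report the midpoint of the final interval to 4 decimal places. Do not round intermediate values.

1.4964

f(0.903000) = -4.535108, f(2.020000) = 11.449664 (opposite signs)
step 1: m = 1.461500, f(m) = -0.637580 < 0 → root in [1.461500, 2.020000]
step 2: m = 1.740750, f(m) = 3.982176 > 0 → root in [1.461500, 1.740750]
step 3: m = 1.601125, f(m) = 1.372051 > 0 → root in [1.461500, 1.601125]
step 4: m = 1.531313, f(m) = 0.298640 > 0 → root in [1.461500, 1.531313]
Midpoint of [1.461500, 1.531313] = 1.496406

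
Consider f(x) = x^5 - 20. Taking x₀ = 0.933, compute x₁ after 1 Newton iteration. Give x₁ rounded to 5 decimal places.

Newton update: x ← x − f(x)/f'(x).
f'(x) = 5x⁴
x_0 = 0.933000: f = -19.293018, f' = 3.788755 → x_1 = 0.933000 - (-19.293018)/(3.788755) = 6.025178

6.02518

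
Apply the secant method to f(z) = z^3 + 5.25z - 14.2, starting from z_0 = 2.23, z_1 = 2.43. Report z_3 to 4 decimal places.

Secant update: z_(k+1) = z_k − f(z_k)·(z_k − z_(k-1))/(f(z_k) − f(z_(k-1))).
f(z_0) = 8.597067, f(z_1) = 12.906407
z_2 = 2.430000 - (12.906407)·(2.430000 - 2.230000)/(12.906407 - (8.597067)) = 1.831003; f(z_2) = 1.551336
z_3 = 1.831003 - (1.551336)·(1.831003 - 2.430000)/(1.551336 - (12.906407)) = 1.749168; f(z_3) = 0.334863

1.7492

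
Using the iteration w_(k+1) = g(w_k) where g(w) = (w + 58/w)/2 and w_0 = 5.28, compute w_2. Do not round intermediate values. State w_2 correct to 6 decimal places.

7.632184

w_1 = g(5.280000) = 8.132424
w_2 = g(8.132424) = 7.632184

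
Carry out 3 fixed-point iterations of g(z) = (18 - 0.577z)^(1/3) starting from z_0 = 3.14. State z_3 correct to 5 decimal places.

2.54736

z_1 = g(3.140000) = 2.529685
z_2 = g(2.529685) = 2.547896
z_3 = g(2.547896) = 2.547357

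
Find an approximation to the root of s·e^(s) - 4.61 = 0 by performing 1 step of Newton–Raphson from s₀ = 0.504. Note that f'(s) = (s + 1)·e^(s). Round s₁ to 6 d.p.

s_0 = 0.504000: f = -3.775714, f' = 2.489615 → s_1 = 0.504000 - (-3.775714)/(2.489615) = 2.020585

2.020585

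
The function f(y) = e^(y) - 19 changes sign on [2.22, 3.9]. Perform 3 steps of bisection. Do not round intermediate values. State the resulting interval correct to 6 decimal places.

f(2.220000) = -9.792669, f(3.900000) = 30.402449 (opposite signs)
step 1: m = 3.060000, f(m) = 2.327557 > 0 → root in [2.220000, 3.060000]
step 2: m = 2.640000, f(m) = -4.986796 < 0 → root in [2.640000, 3.060000]
step 3: m = 2.850000, f(m) = -1.712218 < 0 → root in [2.850000, 3.060000]

[2.850000, 3.060000]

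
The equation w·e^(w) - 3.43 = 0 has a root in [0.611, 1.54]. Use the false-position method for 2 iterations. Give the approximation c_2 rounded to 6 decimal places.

f(0.611000) = -2.304371, f(1.540000) = 3.753469
step 1: c = 0.964387, f(c) = -0.900241 < 0 → new bracket [0.964387, 1.540000]
step 2: c = 1.075737, f(c) = -0.275776 < 0 → new bracket [1.075737, 1.540000]

1.075737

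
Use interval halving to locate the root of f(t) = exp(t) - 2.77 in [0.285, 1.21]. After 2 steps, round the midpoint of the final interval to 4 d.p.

f(0.285000) = -1.440238, f(1.210000) = 0.583485 (opposite signs)
step 1: m = 0.747500, f(m) = -0.658286 < 0 → root in [0.747500, 1.210000]
step 2: m = 0.978750, f(m) = -0.108872 < 0 → root in [0.978750, 1.210000]
Midpoint of [0.978750, 1.210000] = 1.094375

1.0944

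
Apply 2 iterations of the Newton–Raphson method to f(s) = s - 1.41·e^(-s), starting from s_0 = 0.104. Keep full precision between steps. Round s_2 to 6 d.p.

0.698686

f'(s) = 1 + 1.41·e^(-s)
s_0 = 0.104000: f = -1.166728, f' = 2.270728 → s_1 = 0.104000 - (-1.166728)/(2.270728) = 0.617812
s_1 = 0.617812: f = -0.142351, f' = 1.760163 → s_2 = 0.617812 - (-0.142351)/(1.760163) = 0.698686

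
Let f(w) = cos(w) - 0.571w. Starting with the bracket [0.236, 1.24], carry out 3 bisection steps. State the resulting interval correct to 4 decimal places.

[0.8635, 0.9890]

f(0.236000) = 0.837525, f(1.240000) = -0.383244 (opposite signs)
step 1: m = 0.738000, f(m) = 0.318418 > 0 → root in [0.738000, 1.240000]
step 2: m = 0.989000, f(m) = -0.015193 < 0 → root in [0.738000, 0.989000]
step 3: m = 0.863500, f(m) = 0.156723 > 0 → root in [0.863500, 0.989000]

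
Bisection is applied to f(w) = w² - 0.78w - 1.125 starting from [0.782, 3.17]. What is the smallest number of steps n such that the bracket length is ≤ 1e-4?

Initial width b − a = 3.17 − 0.782 = 2.388000.
After n steps the width is (b−a)/2^n; need (b−a)/2^n ≤ 1e-4.
So n ≥ log₂(2.388000/1e-4) = log₂(23880.0000) ≈ 14.5435.
Hence n = 15.

15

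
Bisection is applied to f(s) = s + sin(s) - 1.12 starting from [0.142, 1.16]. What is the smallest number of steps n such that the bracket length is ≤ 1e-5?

Initial width b − a = 1.16 − 0.142 = 1.018000.
After n steps the width is (b−a)/2^n; need (b−a)/2^n ≤ 1e-5.
So n ≥ log₂(1.018000/1e-5) = log₂(101800.0000) ≈ 16.6354.
Hence n = 17.

17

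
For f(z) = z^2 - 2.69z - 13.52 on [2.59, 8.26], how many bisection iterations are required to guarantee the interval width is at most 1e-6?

23

Initial width b − a = 8.26 − 2.59 = 5.670000.
After n steps the width is (b−a)/2^n; need (b−a)/2^n ≤ 1e-6.
So n ≥ log₂(5.670000/1e-6) = log₂(5670000.0000) ≈ 22.4349.
Hence n = 23.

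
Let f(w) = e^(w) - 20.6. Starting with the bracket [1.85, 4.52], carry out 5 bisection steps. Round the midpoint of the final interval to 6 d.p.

3.059844

f(1.850000) = -14.240180, f(4.520000) = 71.235598 (opposite signs)
step 1: m = 3.185000, f(m) = 3.567288 > 0 → root in [1.850000, 3.185000]
step 2: m = 2.517500, f(m) = -8.202436 < 0 → root in [2.517500, 3.185000]
step 3: m = 2.851250, f(m) = -3.290595 < 0 → root in [2.851250, 3.185000]
step 4: m = 3.018125, f(m) = -0.147093 < 0 → root in [3.018125, 3.185000]
step 5: m = 3.101562, f(m) = 1.632663 > 0 → root in [3.018125, 3.101562]
Midpoint of [3.018125, 3.101562] = 3.059844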